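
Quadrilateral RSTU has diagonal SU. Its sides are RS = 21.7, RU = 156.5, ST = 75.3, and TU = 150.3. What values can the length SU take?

134.8 < SU < 178.2

From triangle RSU: |21.7 − 156.5| < SU < 21.7 + 156.5, i.e. 134.8 < SU < 178.2.
From triangle TSU: 75.0 < SU < 225.6.
Both must hold, so SU lies in the intersection.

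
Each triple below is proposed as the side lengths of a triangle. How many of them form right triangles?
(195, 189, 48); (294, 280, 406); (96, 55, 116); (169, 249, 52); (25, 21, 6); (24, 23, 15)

(195,189,48): 48²+189² = 38025 = 195² → right
(294,280,406): 280²+294² = 164836 = 406² → right
(96,55,116): 55²+96² = 12241 < 13456 = 116² → obtuse
(169,249,52): 52+169 ≤ 249, not a triangle
(25,21,6): 6²+21² = 477 < 625 = 25² → obtuse
(24,23,15): 15²+23² = 754 > 576 = 24² → acute
2 of the 6 are right.

2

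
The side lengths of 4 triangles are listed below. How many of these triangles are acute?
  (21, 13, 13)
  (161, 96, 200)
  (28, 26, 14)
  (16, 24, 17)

(21,13,13): 13²+13² = 338 < 441 = 21² → obtuse
(161,96,200): 96²+161² = 35137 < 40000 = 200² → obtuse
(28,26,14): 14²+26² = 872 > 784 = 28² → acute
(16,24,17): 16²+17² = 545 < 576 = 24² → obtuse
1 of the 4 is acute.

1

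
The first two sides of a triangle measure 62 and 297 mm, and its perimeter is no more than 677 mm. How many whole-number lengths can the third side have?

83

Triangle inequality: 235 < x < 359. Perimeter ≤ 677 gives x ≤ 677 − 62 − 297 = 318.
So 235 < x ≤ 318; integers 236 through 318: 83 values.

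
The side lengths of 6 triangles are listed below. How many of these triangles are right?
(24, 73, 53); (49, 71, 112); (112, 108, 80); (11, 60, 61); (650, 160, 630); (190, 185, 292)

2

(24,73,53): 24²+53² = 3385 < 5329 = 73² → obtuse
(49,71,112): 49²+71² = 7442 < 12544 = 112² → obtuse
(112,108,80): 80²+108² = 18064 > 12544 = 112² → acute
(11,60,61): 11²+60² = 3721 = 61² → right
(650,160,630): 160²+630² = 422500 = 650² → right
(190,185,292): 185²+190² = 70325 < 85264 = 292² → obtuse
2 of the 6 are right.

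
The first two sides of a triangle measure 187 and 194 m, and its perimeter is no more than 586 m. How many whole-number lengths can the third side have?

Triangle inequality: 7 < x < 381. Perimeter ≤ 586 gives x ≤ 586 − 187 − 194 = 205.
So 7 < x ≤ 205; integers 8 through 205: 198 values.

198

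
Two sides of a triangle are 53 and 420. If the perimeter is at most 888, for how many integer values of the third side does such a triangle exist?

48

Triangle inequality: 367 < x < 473. Perimeter ≤ 888 gives x ≤ 888 − 53 − 420 = 415.
So 367 < x ≤ 415; integers 368 through 415: 48 values.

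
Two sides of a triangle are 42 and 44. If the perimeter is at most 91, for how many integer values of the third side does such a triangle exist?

Triangle inequality: 2 < x < 86. Perimeter ≤ 91 gives x ≤ 91 − 42 − 44 = 5.
So 2 < x ≤ 5; integers 3 through 5: 3 values.

3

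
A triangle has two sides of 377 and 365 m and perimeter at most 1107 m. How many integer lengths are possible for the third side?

Triangle inequality: 12 < x < 742. Perimeter ≤ 1107 gives x ≤ 1107 − 377 − 365 = 365.
So 12 < x ≤ 365; integers 13 through 365: 353 values.

353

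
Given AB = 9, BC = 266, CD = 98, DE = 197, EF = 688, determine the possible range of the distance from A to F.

The maximum is all hops collinear in one direction: 9 + 266 + 98 + 197 + 688 = 1258.
The longest hop is 688; the others sum to 570. Folding the others back against it leaves at least 688 − 570 = 118.

118 ≤ AF ≤ 1258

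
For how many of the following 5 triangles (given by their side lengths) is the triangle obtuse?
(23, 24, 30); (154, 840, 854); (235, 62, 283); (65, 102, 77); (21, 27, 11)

(23,24,30): 23²+24² = 1105 > 900 = 30² → acute
(154,840,854): 154²+840² = 729316 = 854² → right
(235,62,283): 62²+235² = 59069 < 80089 = 283² → obtuse
(65,102,77): 65²+77² = 10154 < 10404 = 102² → obtuse
(21,27,11): 11²+21² = 562 < 729 = 27² → obtuse
3 of the 5 are obtuse.

3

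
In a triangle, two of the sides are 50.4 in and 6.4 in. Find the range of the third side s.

By the triangle inequality, s must be less than 50.4 + 6.4 = 56.8 and greater than |50.4 − 6.4| = 44.0.

44.0 < s < 56.8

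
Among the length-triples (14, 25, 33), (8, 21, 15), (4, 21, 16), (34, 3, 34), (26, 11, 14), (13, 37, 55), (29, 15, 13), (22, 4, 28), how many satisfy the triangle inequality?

(14,25,33): 14+25 > 33 → valid
(8,15,21): 8+15 > 21 → valid
(4,16,21): 4+16 ≤ 21 → not valid
(3,34,34): 3+34 > 34 → valid
(11,14,26): 11+14 ≤ 26 → not valid
(13,37,55): 13+37 ≤ 55 → not valid
(13,15,29): 13+15 ≤ 29 → not valid
(4,22,28): 4+22 ≤ 28 → not valid
3 of the 8 triples form a triangle.

3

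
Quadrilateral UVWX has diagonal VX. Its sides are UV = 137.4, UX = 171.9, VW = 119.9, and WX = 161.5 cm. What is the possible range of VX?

From triangle UVX: |137.4 − 171.9| < VX < 137.4 + 171.9, i.e. 34.5 < VX < 309.3.
From triangle WVX: 41.6 < VX < 281.4.
Both must hold, so VX lies in the intersection.

41.6 < VX < 281.4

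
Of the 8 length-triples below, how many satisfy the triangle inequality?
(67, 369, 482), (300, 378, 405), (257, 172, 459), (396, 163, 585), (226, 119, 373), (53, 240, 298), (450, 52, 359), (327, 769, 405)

1

(67,369,482): 67+369 ≤ 482 → not valid
(300,378,405): 300+378 > 405 → valid
(172,257,459): 172+257 ≤ 459 → not valid
(163,396,585): 163+396 ≤ 585 → not valid
(119,226,373): 119+226 ≤ 373 → not valid
(53,240,298): 53+240 ≤ 298 → not valid
(52,359,450): 52+359 ≤ 450 → not valid
(327,405,769): 327+405 ≤ 769 → not valid
1 of the 8 triples forms a triangle.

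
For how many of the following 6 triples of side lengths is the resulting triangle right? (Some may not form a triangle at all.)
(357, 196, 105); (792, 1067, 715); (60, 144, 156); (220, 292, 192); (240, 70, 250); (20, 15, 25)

5

(357,196,105): 105+196 ≤ 357, not a triangle
(792,1067,715): 715²+792² = 1138489 = 1067² → right
(60,144,156): 60²+144² = 24336 = 156² → right
(220,292,192): 192²+220² = 85264 = 292² → right
(240,70,250): 70²+240² = 62500 = 250² → right
(20,15,25): 15²+20² = 625 = 25² → right
5 of the 6 are right.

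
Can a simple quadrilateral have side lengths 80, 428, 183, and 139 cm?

For a quadrilateral, each side must be shorter than the sum of the others.
Here the longest side is 428, but the remaining 3 sides sum to only 402.

No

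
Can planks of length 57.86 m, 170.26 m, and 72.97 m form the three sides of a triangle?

The longest side is 170.26, but the other two sum to only 130.83.
130.83 < 170.26, so the triangle inequality fails.

No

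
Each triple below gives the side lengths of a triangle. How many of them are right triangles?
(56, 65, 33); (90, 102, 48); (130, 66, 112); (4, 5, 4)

(56,65,33): 33²+56² = 4225 = 65² → right
(90,102,48): 48²+90² = 10404 = 102² → right
(130,66,112): 66²+112² = 16900 = 130² → right
(4,5,4): 4²+4² = 32 > 25 = 5² → acute
3 of the 4 are right.

3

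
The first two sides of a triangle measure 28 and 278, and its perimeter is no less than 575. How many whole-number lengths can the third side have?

Triangle inequality: 250 < x < 306. Perimeter ≥ 575 gives x ≥ 575 − 28 − 278 = 269.
So 269 ≤ x < 306; integers 269 through 305: 37 values.

37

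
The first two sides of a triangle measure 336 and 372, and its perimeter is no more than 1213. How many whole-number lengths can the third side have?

Triangle inequality: 36 < x < 708. Perimeter ≤ 1213 gives x ≤ 1213 − 336 − 372 = 505.
So 36 < x ≤ 505; integers 37 through 505: 469 values.

469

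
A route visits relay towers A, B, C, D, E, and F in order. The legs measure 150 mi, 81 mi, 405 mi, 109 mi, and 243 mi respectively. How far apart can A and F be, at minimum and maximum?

0 ≤ AF ≤ 988 mi

The maximum is all hops collinear in one direction: 150 + 81 + 405 + 109 + 243 = 988.
The longest hop is 405; the others sum to 583. Since 405 ≤ 583, the path can fold back on itself completely, so the minimum distance is 0.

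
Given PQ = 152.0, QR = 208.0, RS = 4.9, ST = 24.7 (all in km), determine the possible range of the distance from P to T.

The maximum is all hops collinear in one direction: 152.0 + 208.0 + 4.9 + 24.7 = 389.6.
The longest hop is 208.0; the others sum to 181.6. Folding the others back against it leaves at least 208.0 − 181.6 = 26.4.

26.4 ≤ PT ≤ 389.6 km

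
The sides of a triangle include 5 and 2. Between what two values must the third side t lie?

3 < t < 7

By the triangle inequality, t must be less than 5 + 2 = 7 and greater than |5 − 2| = 3.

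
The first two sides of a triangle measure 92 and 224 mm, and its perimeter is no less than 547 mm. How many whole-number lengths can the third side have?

85

Triangle inequality: 132 < x < 316. Perimeter ≥ 547 gives x ≥ 547 − 92 − 224 = 231.
So 231 ≤ x < 316; integers 231 through 315: 85 values.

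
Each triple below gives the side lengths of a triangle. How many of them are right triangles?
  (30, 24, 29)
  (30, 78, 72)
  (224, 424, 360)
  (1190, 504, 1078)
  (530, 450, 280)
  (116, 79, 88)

(30,24,29): 24²+29² = 1417 > 900 = 30² → acute
(30,78,72): 30²+72² = 6084 = 78² → right
(224,424,360): 224²+360² = 179776 = 424² → right
(1190,504,1078): 504²+1078² = 1416100 = 1190² → right
(530,450,280): 280²+450² = 280900 = 530² → right
(116,79,88): 79²+88² = 13985 > 13456 = 116² → acute
4 of the 6 are right.

4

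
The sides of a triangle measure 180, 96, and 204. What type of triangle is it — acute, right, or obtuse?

right

Compare the square of the longest side to the sum of squares of the other two: 96² + 180² = 41616 = 204².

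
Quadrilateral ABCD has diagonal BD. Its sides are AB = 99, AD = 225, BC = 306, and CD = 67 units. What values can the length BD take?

239 < BD < 324

From triangle ABD: |99 − 225| < BD < 99 + 225, i.e. 126 < BD < 324.
From triangle CBD: 239 < BD < 373.
Both must hold, so BD lies in the intersection.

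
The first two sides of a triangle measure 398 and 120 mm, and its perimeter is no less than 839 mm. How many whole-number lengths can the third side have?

197

Triangle inequality: 278 < x < 518. Perimeter ≥ 839 gives x ≥ 839 − 398 − 120 = 321.
So 321 ≤ x < 518; integers 321 through 517: 197 values.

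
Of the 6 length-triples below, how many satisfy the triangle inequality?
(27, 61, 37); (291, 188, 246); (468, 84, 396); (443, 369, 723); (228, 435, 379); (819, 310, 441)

(27,37,61): 27+37 > 61 → valid
(188,246,291): 188+246 > 291 → valid
(84,396,468): 84+396 > 468 → valid
(369,443,723): 369+443 > 723 → valid
(228,379,435): 228+379 > 435 → valid
(310,441,819): 310+441 ≤ 819 → not valid
5 of the 6 triples form a triangle.

5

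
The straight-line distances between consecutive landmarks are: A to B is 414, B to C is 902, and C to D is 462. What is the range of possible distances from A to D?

The maximum is all hops collinear in one direction: 414 + 902 + 462 = 1778.
The longest hop is 902; the others sum to 876. Folding the others back against it leaves at least 902 − 876 = 26.

26 ≤ AD ≤ 1778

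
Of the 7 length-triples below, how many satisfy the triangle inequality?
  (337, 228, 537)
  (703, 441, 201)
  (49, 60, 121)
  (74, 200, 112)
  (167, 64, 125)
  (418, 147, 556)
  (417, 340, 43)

3

(228,337,537): 228+337 > 537 → valid
(201,441,703): 201+441 ≤ 703 → not valid
(49,60,121): 49+60 ≤ 121 → not valid
(74,112,200): 74+112 ≤ 200 → not valid
(64,125,167): 64+125 > 167 → valid
(147,418,556): 147+418 > 556 → valid
(43,340,417): 43+340 ≤ 417 → not valid
3 of the 7 triples form a triangle.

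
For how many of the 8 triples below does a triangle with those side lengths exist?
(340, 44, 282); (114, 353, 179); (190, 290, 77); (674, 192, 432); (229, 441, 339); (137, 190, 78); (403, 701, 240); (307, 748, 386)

2

(44,282,340): 44+282 ≤ 340 → not valid
(114,179,353): 114+179 ≤ 353 → not valid
(77,190,290): 77+190 ≤ 290 → not valid
(192,432,674): 192+432 ≤ 674 → not valid
(229,339,441): 229+339 > 441 → valid
(78,137,190): 78+137 > 190 → valid
(240,403,701): 240+403 ≤ 701 → not valid
(307,386,748): 307+386 ≤ 748 → not valid
2 of the 8 triples form a triangle.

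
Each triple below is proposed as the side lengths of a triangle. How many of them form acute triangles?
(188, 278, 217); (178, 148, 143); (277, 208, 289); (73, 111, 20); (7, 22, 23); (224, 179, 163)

5

(188,278,217): 188²+217² = 82433 > 77284 = 278² → acute
(178,148,143): 143²+148² = 42353 > 31684 = 178² → acute
(277,208,289): 208²+277² = 119993 > 83521 = 289² → acute
(73,111,20): 20+73 ≤ 111, not a triangle
(7,22,23): 7²+22² = 533 > 529 = 23² → acute
(224,179,163): 163²+179² = 58610 > 50176 = 224² → acute
5 of the 6 are acute.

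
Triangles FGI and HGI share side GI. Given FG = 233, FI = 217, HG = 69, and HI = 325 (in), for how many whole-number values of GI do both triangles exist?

137

From triangle FGI: 16 < GI < 450.
From triangle HGI: 256 < GI < 394.
Intersection: 256 < GI < 394, so integers 257 through 393: 137 values.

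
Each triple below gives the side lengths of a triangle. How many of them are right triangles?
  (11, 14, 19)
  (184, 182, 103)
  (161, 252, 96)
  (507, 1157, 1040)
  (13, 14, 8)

1

(11,14,19): 11²+14² = 317 < 361 = 19² → obtuse
(184,182,103): 103²+182² = 43733 > 33856 = 184² → acute
(161,252,96): 96²+161² = 35137 < 63504 = 252² → obtuse
(507,1157,1040): 507²+1040² = 1338649 = 1157² → right
(13,14,8): 8²+13² = 233 > 196 = 14² → acute
1 of the 5 is right.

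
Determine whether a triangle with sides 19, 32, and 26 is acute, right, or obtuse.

Compare the square of the longest side to the sum of squares of the other two: 19² + 26² = 1037 > 1024 = 32².

acute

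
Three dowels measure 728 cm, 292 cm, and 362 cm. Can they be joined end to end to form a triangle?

No

The longest side is 728, but the other two sum to only 654.
654 < 728, so the triangle inequality fails.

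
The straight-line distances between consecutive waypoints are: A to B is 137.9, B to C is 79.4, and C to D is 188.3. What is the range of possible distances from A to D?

0 ≤ AD ≤ 405.6

The maximum is all hops collinear in one direction: 137.9 + 79.4 + 188.3 = 405.6.
The longest hop is 188.3; the others sum to 217.3. Since 188.3 ≤ 217.3, the path can fold back on itself completely, so the minimum distance is 0.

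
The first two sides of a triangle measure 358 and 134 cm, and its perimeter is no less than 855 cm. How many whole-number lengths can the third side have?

Triangle inequality: 224 < x < 492. Perimeter ≥ 855 gives x ≥ 855 − 358 − 134 = 363.
So 363 ≤ x < 492; integers 363 through 491: 129 values.

129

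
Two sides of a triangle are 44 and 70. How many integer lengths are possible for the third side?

87

The third side lies in the open interval (26, 114).
Integers from 27 to 113 inclusive: 113 − 27 + 1 = 87.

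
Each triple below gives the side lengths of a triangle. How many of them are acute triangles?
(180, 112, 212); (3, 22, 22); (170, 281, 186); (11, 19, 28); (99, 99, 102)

(180,112,212): 112²+180² = 44944 = 212² → right
(3,22,22): 3²+22² = 493 > 484 = 22² → acute
(170,281,186): 170²+186² = 63496 < 78961 = 281² → obtuse
(11,19,28): 11²+19² = 482 < 784 = 28² → obtuse
(99,99,102): 99²+99² = 19602 > 10404 = 102² → acute
2 of the 5 are acute.

2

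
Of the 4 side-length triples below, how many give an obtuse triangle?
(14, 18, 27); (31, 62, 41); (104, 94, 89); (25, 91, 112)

3

(14,18,27): 14²+18² = 520 < 729 = 27² → obtuse
(31,62,41): 31²+41² = 2642 < 3844 = 62² → obtuse
(104,94,89): 89²+94² = 16757 > 10816 = 104² → acute
(25,91,112): 25²+91² = 8906 < 12544 = 112² → obtuse
3 of the 4 are obtuse.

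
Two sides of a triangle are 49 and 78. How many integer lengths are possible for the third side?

97

The third side lies in the open interval (29, 127).
Integers from 30 to 126 inclusive: 126 − 30 + 1 = 97.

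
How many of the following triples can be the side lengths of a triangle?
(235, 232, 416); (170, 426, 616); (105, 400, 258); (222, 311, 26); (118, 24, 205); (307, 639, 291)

(232,235,416): 232+235 > 416 → valid
(170,426,616): 170+426 ≤ 616 → not valid
(105,258,400): 105+258 ≤ 400 → not valid
(26,222,311): 26+222 ≤ 311 → not valid
(24,118,205): 24+118 ≤ 205 → not valid
(291,307,639): 291+307 ≤ 639 → not valid
1 of the 6 triples forms a triangle.

1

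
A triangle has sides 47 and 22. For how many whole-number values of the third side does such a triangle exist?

43

The third side lies in the open interval (25, 69).
Integers from 26 to 68 inclusive: 68 − 26 + 1 = 43.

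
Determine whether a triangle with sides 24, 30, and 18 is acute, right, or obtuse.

Compare the square of the longest side to the sum of squares of the other two: 18² + 24² = 900 = 30².

right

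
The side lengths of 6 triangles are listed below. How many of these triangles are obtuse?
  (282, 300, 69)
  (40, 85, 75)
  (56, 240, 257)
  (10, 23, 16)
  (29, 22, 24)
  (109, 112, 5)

(282,300,69): 69²+282² = 84285 < 90000 = 300² → obtuse
(40,85,75): 40²+75² = 7225 = 85² → right
(56,240,257): 56²+240² = 60736 < 66049 = 257² → obtuse
(10,23,16): 10²+16² = 356 < 529 = 23² → obtuse
(29,22,24): 22²+24² = 1060 > 841 = 29² → acute
(109,112,5): 5²+109² = 11906 < 12544 = 112² → obtuse
4 of the 6 are obtuse.

4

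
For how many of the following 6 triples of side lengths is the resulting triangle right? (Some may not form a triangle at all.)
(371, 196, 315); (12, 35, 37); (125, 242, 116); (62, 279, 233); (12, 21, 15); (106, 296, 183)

(371,196,315): 196²+315² = 137641 = 371² → right
(12,35,37): 12²+35² = 1369 = 37² → right
(125,242,116): 116+125 ≤ 242, not a triangle
(62,279,233): 62²+233² = 58133 < 77841 = 279² → obtuse
(12,21,15): 12²+15² = 369 < 441 = 21² → obtuse
(106,296,183): 106+183 ≤ 296, not a triangle
2 of the 6 are right.

2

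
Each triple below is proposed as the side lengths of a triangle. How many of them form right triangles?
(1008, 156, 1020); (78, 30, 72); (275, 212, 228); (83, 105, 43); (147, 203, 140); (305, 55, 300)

(1008,156,1020): 156²+1008² = 1040400 = 1020² → right
(78,30,72): 30²+72² = 6084 = 78² → right
(275,212,228): 212²+228² = 96928 > 75625 = 275² → acute
(83,105,43): 43²+83² = 8738 < 11025 = 105² → obtuse
(147,203,140): 140²+147² = 41209 = 203² → right
(305,55,300): 55²+300² = 93025 = 305² → right
4 of the 6 are right.

4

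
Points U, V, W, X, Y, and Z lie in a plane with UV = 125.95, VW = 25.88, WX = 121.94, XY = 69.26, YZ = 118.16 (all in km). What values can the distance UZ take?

The maximum is all hops collinear in one direction: 125.95 + 25.88 + 121.94 + 69.26 + 118.16 = 461.19.
The longest hop is 125.95; the others sum to 335.24. Since 125.95 ≤ 335.24, the path can fold back on itself completely, so the minimum distance is 0.

0 ≤ UZ ≤ 461.19 km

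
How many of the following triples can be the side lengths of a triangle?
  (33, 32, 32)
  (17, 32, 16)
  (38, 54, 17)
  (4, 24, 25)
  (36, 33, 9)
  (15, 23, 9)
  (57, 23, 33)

6

(32,32,33): 32+32 > 33 → valid
(16,17,32): 16+17 > 32 → valid
(17,38,54): 17+38 > 54 → valid
(4,24,25): 4+24 > 25 → valid
(9,33,36): 9+33 > 36 → valid
(9,15,23): 9+15 > 23 → valid
(23,33,57): 23+33 ≤ 57 → not valid
6 of the 7 triples form a triangle.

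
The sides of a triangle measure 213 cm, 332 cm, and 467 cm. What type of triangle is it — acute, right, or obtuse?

Compare the square of the longest side to the sum of squares of the other two: 213² + 332² = 155593 < 218089 = 467².

obtuse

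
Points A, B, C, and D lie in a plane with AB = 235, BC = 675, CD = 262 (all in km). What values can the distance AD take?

The maximum is all hops collinear in one direction: 235 + 675 + 262 = 1172.
The longest hop is 675; the others sum to 497. Folding the others back against it leaves at least 675 − 497 = 178.

178 ≤ AD ≤ 1172 km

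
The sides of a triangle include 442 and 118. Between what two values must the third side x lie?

324 < x < 560

By the triangle inequality, x must be less than 442 + 118 = 560 and greater than |442 − 118| = 324.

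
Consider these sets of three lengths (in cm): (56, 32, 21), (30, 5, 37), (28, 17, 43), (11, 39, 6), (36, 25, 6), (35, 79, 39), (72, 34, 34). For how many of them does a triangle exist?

(21,32,56): 21+32 ≤ 56 → not valid
(5,30,37): 5+30 ≤ 37 → not valid
(17,28,43): 17+28 > 43 → valid
(6,11,39): 6+11 ≤ 39 → not valid
(6,25,36): 6+25 ≤ 36 → not valid
(35,39,79): 35+39 ≤ 79 → not valid
(34,34,72): 34+34 ≤ 72 → not valid
1 of the 7 triples forms a triangle.

1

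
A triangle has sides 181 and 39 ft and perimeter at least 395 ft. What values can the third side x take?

Triangle inequality alone gives 142 < x < 220.
The perimeter condition gives x ≥ 395 − 181 − 39 = 175.
Intersecting the two: 175 ≤ x < 220.

175 ≤ x < 220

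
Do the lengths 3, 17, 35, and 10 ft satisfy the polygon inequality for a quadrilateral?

For a quadrilateral, each side must be shorter than the sum of the others.
Here the longest side is 35, but the remaining 3 sides sum to only 30.

No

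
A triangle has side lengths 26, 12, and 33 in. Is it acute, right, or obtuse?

obtuse

Compare the square of the longest side to the sum of squares of the other two: 12² + 26² = 820 < 1089 = 33².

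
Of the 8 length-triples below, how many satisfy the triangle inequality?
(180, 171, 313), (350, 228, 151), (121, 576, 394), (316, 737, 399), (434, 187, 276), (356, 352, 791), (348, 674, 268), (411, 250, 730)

3

(171,180,313): 171+180 > 313 → valid
(151,228,350): 151+228 > 350 → valid
(121,394,576): 121+394 ≤ 576 → not valid
(316,399,737): 316+399 ≤ 737 → not valid
(187,276,434): 187+276 > 434 → valid
(352,356,791): 352+356 ≤ 791 → not valid
(268,348,674): 268+348 ≤ 674 → not valid
(250,411,730): 250+411 ≤ 730 → not valid
3 of the 8 triples form a triangle.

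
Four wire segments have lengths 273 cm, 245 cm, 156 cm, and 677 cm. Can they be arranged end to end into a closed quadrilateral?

For a quadrilateral, each side must be shorter than the sum of the others.
Here the longest side is 677, but the remaining 3 sides sum to only 674.

No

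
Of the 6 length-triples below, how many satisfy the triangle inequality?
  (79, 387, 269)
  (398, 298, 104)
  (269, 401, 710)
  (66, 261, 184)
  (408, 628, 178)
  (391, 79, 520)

(79,269,387): 79+269 ≤ 387 → not valid
(104,298,398): 104+298 > 398 → valid
(269,401,710): 269+401 ≤ 710 → not valid
(66,184,261): 66+184 ≤ 261 → not valid
(178,408,628): 178+408 ≤ 628 → not valid
(79,391,520): 79+391 ≤ 520 → not valid
1 of the 6 triples forms a triangle.

1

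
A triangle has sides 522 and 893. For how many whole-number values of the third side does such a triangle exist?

1043

The third side lies in the open interval (371, 1415).
Integers from 372 to 1414 inclusive: 1414 − 372 + 1 = 1043.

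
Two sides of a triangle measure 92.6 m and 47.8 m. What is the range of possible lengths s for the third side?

By the triangle inequality, s must be less than 92.6 + 47.8 = 140.4 and greater than |92.6 − 47.8| = 44.8.

44.8 < s < 140.4 (m)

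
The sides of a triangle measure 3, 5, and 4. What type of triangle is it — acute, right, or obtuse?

Compare the square of the longest side to the sum of squares of the other two: 3² + 4² = 25 = 5².

right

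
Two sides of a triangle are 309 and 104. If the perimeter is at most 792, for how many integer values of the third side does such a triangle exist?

Triangle inequality: 205 < x < 413. Perimeter ≤ 792 gives x ≤ 792 − 309 − 104 = 379.
So 205 < x ≤ 379; integers 206 through 379: 174 values.

174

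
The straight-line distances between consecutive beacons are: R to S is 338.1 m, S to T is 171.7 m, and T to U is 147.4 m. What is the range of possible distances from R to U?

19.0 ≤ RU ≤ 657.2 m

The maximum is all hops collinear in one direction: 338.1 + 171.7 + 147.4 = 657.2.
The longest hop is 338.1; the others sum to 319.1. Folding the others back against it leaves at least 338.1 − 319.1 = 19.0.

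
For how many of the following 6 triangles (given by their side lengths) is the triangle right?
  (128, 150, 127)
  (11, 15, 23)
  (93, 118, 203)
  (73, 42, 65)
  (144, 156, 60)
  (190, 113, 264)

1

(128,150,127): 127²+128² = 32513 > 22500 = 150² → acute
(11,15,23): 11²+15² = 346 < 529 = 23² → obtuse
(93,118,203): 93²+118² = 22573 < 41209 = 203² → obtuse
(73,42,65): 42²+65² = 5989 > 5329 = 73² → acute
(144,156,60): 60²+144² = 24336 = 156² → right
(190,113,264): 113²+190² = 48869 < 69696 = 264² → obtuse
1 of the 6 is right.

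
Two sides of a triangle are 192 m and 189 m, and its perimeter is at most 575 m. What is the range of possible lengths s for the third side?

3 < s ≤ 194

Triangle inequality alone gives 3 < s < 381.
The perimeter condition gives s ≤ 575 − 192 − 189 = 194.
Intersecting the two: 3 < s ≤ 194.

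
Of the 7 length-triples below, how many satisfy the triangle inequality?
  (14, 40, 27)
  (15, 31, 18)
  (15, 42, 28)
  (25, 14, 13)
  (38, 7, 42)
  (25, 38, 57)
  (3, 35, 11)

6

(14,27,40): 14+27 > 40 → valid
(15,18,31): 15+18 > 31 → valid
(15,28,42): 15+28 > 42 → valid
(13,14,25): 13+14 > 25 → valid
(7,38,42): 7+38 > 42 → valid
(25,38,57): 25+38 > 57 → valid
(3,11,35): 3+11 ≤ 35 → not valid
6 of the 7 triples form a triangle.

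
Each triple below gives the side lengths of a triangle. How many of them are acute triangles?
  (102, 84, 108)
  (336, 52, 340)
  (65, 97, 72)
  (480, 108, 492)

1

(102,84,108): 84²+102² = 17460 > 11664 = 108² → acute
(336,52,340): 52²+336² = 115600 = 340² → right
(65,97,72): 65²+72² = 9409 = 97² → right
(480,108,492): 108²+480² = 242064 = 492² → right
1 of the 4 is acute.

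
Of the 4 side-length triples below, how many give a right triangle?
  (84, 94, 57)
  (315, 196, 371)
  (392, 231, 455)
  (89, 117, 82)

(84,94,57): 57²+84² = 10305 > 8836 = 94² → acute
(315,196,371): 196²+315² = 137641 = 371² → right
(392,231,455): 231²+392² = 207025 = 455² → right
(89,117,82): 82²+89² = 14645 > 13689 = 117² → acute
2 of the 4 are right.

2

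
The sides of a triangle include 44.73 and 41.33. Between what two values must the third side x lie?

3.40 < x < 86.06

By the triangle inequality, x must be less than 44.73 + 41.33 = 86.06 and greater than |44.73 − 41.33| = 3.40.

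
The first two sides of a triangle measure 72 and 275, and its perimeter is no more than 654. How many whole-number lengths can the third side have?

Triangle inequality: 203 < x < 347. Perimeter ≤ 654 gives x ≤ 654 − 72 − 275 = 307.
So 203 < x ≤ 307; integers 204 through 307: 104 values.

104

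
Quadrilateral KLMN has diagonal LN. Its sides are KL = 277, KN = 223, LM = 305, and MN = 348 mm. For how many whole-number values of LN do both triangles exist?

445

From triangle KLN: 54 < LN < 500.
From triangle MLN: 43 < LN < 653.
Intersection: 54 < LN < 500, so integers 55 through 499: 445 values.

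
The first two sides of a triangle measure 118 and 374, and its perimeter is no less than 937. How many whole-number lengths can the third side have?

Triangle inequality: 256 < x < 492. Perimeter ≥ 937 gives x ≥ 937 − 118 − 374 = 445.
So 445 ≤ x < 492; integers 445 through 491: 47 values.

47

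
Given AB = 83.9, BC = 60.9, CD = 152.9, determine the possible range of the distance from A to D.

8.1 ≤ AD ≤ 297.7

The maximum is all hops collinear in one direction: 83.9 + 60.9 + 152.9 = 297.7.
The longest hop is 152.9; the others sum to 144.8. Folding the others back against it leaves at least 152.9 − 144.8 = 8.1.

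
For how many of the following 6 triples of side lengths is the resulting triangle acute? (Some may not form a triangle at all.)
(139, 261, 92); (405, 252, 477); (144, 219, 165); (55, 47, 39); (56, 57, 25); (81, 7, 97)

(139,261,92): 92+139 ≤ 261, not a triangle
(405,252,477): 252²+405² = 227529 = 477² → right
(144,219,165): 144²+165² = 47961 = 219² → right
(55,47,39): 39²+47² = 3730 > 3025 = 55² → acute
(56,57,25): 25²+56² = 3761 > 3249 = 57² → acute
(81,7,97): 7+81 ≤ 97, not a triangle
2 of the 6 are acute.

2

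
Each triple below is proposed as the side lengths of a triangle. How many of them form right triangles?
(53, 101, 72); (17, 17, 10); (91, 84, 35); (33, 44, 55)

(53,101,72): 53²+72² = 7993 < 10201 = 101² → obtuse
(17,17,10): 10²+17² = 389 > 289 = 17² → acute
(91,84,35): 35²+84² = 8281 = 91² → right
(33,44,55): 33²+44² = 3025 = 55² → right
2 of the 4 are right.

2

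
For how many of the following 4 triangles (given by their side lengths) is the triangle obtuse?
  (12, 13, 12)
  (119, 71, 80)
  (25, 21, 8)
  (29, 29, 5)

2

(12,13,12): 12²+12² = 288 > 169 = 13² → acute
(119,71,80): 71²+80² = 11441 < 14161 = 119² → obtuse
(25,21,8): 8²+21² = 505 < 625 = 25² → obtuse
(29,29,5): 5²+29² = 866 > 841 = 29² → acute
2 of the 4 are obtuse.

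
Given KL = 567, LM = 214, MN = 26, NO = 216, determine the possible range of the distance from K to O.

The maximum is all hops collinear in one direction: 567 + 214 + 26 + 216 = 1023.
The longest hop is 567; the others sum to 456. Folding the others back against it leaves at least 567 − 456 = 111.

111 ≤ KO ≤ 1023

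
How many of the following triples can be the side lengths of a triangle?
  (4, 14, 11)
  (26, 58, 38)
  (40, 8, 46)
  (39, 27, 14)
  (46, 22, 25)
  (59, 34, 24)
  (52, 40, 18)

6

(4,11,14): 4+11 > 14 → valid
(26,38,58): 26+38 > 58 → valid
(8,40,46): 8+40 > 46 → valid
(14,27,39): 14+27 > 39 → valid
(22,25,46): 22+25 > 46 → valid
(24,34,59): 24+34 ≤ 59 → not valid
(18,40,52): 18+40 > 52 → valid
6 of the 7 triples form a triangle.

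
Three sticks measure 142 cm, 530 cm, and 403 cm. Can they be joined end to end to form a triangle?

Yes

The longest side is 530, and the other two sum to 545.
Since 545 > 530, the triangle inequality holds.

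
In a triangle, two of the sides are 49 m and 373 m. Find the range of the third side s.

By the triangle inequality, s must be less than 49 + 373 = 422 and greater than |49 − 373| = 324.

324 < s < 422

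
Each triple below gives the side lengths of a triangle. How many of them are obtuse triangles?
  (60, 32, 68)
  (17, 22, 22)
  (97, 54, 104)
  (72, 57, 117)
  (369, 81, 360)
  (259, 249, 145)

1

(60,32,68): 32²+60² = 4624 = 68² → right
(17,22,22): 17²+22² = 773 > 484 = 22² → acute
(97,54,104): 54²+97² = 12325 > 10816 = 104² → acute
(72,57,117): 57²+72² = 8433 < 13689 = 117² → obtuse
(369,81,360): 81²+360² = 136161 = 369² → right
(259,249,145): 145²+249² = 83026 > 67081 = 259² → acute
1 of the 6 is obtuse.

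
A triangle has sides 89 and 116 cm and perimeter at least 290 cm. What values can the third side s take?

85 ≤ s < 205

Triangle inequality alone gives 27 < s < 205.
The perimeter condition gives s ≥ 290 − 89 − 116 = 85.
Intersecting the two: 85 ≤ s < 205.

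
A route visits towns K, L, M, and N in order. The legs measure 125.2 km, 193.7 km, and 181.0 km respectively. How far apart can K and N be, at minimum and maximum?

The maximum is all hops collinear in one direction: 125.2 + 193.7 + 181.0 = 499.9.
The longest hop is 193.7; the others sum to 306.2. Since 193.7 ≤ 306.2, the path can fold back on itself completely, so the minimum distance is 0.

0 ≤ KN ≤ 499.9 km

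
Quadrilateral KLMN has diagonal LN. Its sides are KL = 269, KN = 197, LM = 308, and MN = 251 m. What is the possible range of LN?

72 < LN < 466

From triangle KLN: |269 − 197| < LN < 269 + 197, i.e. 72 < LN < 466.
From triangle MLN: 57 < LN < 559.
Both must hold, so LN lies in the intersection.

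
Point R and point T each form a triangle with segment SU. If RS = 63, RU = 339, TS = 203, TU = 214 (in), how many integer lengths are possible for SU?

From triangle RSU: 276 < SU < 402.
From triangle TSU: 11 < SU < 417.
Intersection: 276 < SU < 402, so integers 277 through 401: 125 values.

125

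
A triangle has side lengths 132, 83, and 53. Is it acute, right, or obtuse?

Compare the square of the longest side to the sum of squares of the other two: 53² + 83² = 9698 < 17424 = 132².

obtuse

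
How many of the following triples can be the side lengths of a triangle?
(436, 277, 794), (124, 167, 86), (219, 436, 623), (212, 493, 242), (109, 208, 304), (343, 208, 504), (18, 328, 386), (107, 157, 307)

(277,436,794): 277+436 ≤ 794 → not valid
(86,124,167): 86+124 > 167 → valid
(219,436,623): 219+436 > 623 → valid
(212,242,493): 212+242 ≤ 493 → not valid
(109,208,304): 109+208 > 304 → valid
(208,343,504): 208+343 > 504 → valid
(18,328,386): 18+328 ≤ 386 → not valid
(107,157,307): 107+157 ≤ 307 → not valid
4 of the 8 triples form a triangle.

4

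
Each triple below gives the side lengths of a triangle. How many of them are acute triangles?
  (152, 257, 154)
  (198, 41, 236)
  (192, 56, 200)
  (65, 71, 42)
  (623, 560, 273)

1

(152,257,154): 152²+154² = 46820 < 66049 = 257² → obtuse
(198,41,236): 41²+198² = 40885 < 55696 = 236² → obtuse
(192,56,200): 56²+192² = 40000 = 200² → right
(65,71,42): 42²+65² = 5989 > 5041 = 71² → acute
(623,560,273): 273²+560² = 388129 = 623² → right
1 of the 5 is acute.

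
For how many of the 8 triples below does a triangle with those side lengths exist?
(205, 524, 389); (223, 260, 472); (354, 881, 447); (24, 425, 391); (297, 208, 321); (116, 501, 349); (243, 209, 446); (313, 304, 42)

(205,389,524): 205+389 > 524 → valid
(223,260,472): 223+260 > 472 → valid
(354,447,881): 354+447 ≤ 881 → not valid
(24,391,425): 24+391 ≤ 425 → not valid
(208,297,321): 208+297 > 321 → valid
(116,349,501): 116+349 ≤ 501 → not valid
(209,243,446): 209+243 > 446 → valid
(42,304,313): 42+304 > 313 → valid
5 of the 8 triples form a triangle.

5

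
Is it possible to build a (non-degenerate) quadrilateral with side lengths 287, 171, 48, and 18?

For a quadrilateral, each side must be shorter than the sum of the others.
Here the longest side is 287, but the remaining 3 sides sum to only 237.

No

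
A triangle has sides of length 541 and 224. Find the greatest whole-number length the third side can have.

764

The third side must be strictly less than 541 + 224 = 765.
The largest integer below 765 is 764.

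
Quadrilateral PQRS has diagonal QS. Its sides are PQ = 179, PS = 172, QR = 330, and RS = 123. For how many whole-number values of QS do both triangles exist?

143

From triangle PQS: 7 < QS < 351.
From triangle RQS: 207 < QS < 453.
Intersection: 207 < QS < 351, so integers 208 through 350: 143 values.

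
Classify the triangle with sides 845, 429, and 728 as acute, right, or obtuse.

Compare the square of the longest side to the sum of squares of the other two: 429² + 728² = 714025 = 845².

right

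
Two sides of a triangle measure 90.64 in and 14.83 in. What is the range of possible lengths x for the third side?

75.81 < x < 105.47 (in)

By the triangle inequality, x must be less than 90.64 + 14.83 = 105.47 and greater than |90.64 − 14.83| = 75.81.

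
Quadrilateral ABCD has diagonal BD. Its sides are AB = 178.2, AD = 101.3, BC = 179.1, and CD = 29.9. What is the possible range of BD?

From triangle ABD: |178.2 − 101.3| < BD < 178.2 + 101.3, i.e. 76.9 < BD < 279.5.
From triangle CBD: 149.2 < BD < 209.0.
Both must hold, so BD lies in the intersection.

149.2 < BD < 209.0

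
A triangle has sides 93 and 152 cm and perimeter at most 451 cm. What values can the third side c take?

59 < c ≤ 206

Triangle inequality alone gives 59 < c < 245.
The perimeter condition gives c ≤ 451 − 93 − 152 = 206.
Intersecting the two: 59 < c ≤ 206.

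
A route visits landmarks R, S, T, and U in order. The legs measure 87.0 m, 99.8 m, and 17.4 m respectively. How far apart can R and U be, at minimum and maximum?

The maximum is all hops collinear in one direction: 87.0 + 99.8 + 17.4 = 204.2.
The longest hop is 99.8; the others sum to 104.4. Since 99.8 ≤ 104.4, the path can fold back on itself completely, so the minimum distance is 0.

0 ≤ RU ≤ 204.2 m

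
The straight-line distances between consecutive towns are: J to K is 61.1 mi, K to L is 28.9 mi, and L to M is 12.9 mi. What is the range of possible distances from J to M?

The maximum is all hops collinear in one direction: 61.1 + 28.9 + 12.9 = 102.9.
The longest hop is 61.1; the others sum to 41.8. Folding the others back against it leaves at least 61.1 − 41.8 = 19.3.

19.3 ≤ JM ≤ 102.9 mi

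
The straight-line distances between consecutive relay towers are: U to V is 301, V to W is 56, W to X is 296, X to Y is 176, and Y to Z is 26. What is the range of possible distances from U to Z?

0 ≤ UZ ≤ 855

The maximum is all hops collinear in one direction: 301 + 56 + 296 + 176 + 26 = 855.
The longest hop is 301; the others sum to 554. Since 301 ≤ 554, the path can fold back on itself completely, so the minimum distance is 0.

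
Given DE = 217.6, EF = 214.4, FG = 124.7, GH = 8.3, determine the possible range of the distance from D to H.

0 ≤ DH ≤ 565.0

The maximum is all hops collinear in one direction: 217.6 + 214.4 + 124.7 + 8.3 = 565.0.
The longest hop is 217.6; the others sum to 347.4. Since 217.6 ≤ 347.4, the path can fold back on itself completely, so the minimum distance is 0.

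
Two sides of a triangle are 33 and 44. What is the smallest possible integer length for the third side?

12

The third side must be strictly greater than |33 − 44| = 11.
The smallest integer above 11 is 12.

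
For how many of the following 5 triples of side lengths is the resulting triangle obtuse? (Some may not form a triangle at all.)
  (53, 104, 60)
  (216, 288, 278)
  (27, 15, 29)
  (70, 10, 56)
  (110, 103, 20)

(53,104,60): 53²+60² = 6409 < 10816 = 104² → obtuse
(216,288,278): 216²+278² = 123940 > 82944 = 288² → acute
(27,15,29): 15²+27² = 954 > 841 = 29² → acute
(70,10,56): 10+56 ≤ 70, not a triangle
(110,103,20): 20²+103² = 11009 < 12100 = 110² → obtuse
2 of the 5 are obtuse.

2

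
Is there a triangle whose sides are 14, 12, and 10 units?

The longest side is 14, and the other two sum to 22.
Since 22 > 14, the triangle inequality holds.

Yes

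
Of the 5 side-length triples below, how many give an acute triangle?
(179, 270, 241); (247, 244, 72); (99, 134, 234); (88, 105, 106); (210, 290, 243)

(179,270,241): 179²+241² = 90122 > 72900 = 270² → acute
(247,244,72): 72²+244² = 64720 > 61009 = 247² → acute
(99,134,234): 99+134 ≤ 234, not a triangle
(88,105,106): 88²+105² = 18769 > 11236 = 106² → acute
(210,290,243): 210²+243² = 103149 > 84100 = 290² → acute
4 of the 5 are acute.

4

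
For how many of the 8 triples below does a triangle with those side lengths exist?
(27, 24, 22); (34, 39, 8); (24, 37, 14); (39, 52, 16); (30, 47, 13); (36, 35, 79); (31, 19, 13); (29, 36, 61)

6

(22,24,27): 22+24 > 27 → valid
(8,34,39): 8+34 > 39 → valid
(14,24,37): 14+24 > 37 → valid
(16,39,52): 16+39 > 52 → valid
(13,30,47): 13+30 ≤ 47 → not valid
(35,36,79): 35+36 ≤ 79 → not valid
(13,19,31): 13+19 > 31 → valid
(29,36,61): 29+36 > 61 → valid
6 of the 8 triples form a triangle.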